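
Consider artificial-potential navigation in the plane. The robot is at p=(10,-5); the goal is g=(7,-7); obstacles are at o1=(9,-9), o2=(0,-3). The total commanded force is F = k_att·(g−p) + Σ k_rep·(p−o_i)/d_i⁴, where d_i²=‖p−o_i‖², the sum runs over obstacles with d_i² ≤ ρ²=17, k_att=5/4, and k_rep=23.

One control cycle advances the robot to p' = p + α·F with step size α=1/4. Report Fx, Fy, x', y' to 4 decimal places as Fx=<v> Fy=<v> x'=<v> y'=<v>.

F_att = 5/4·(g−p) = 5/4·(-3,-2) = (-3.7500,-2.5000)
o1: d²=17 ≤ ρ²=17; F_rep = 23·(1,4)/17² = (0.0796,0.3183)
o2: d²=104 > ρ²=17 → inactive
F = F_att + ΣF_rep = (-3.6704,-2.1817)
p' = p + 1/4·F = (9.0824,-5.5454)

Fx=-3.6704 Fy=-2.1817 x'=9.0824 y'=-5.5454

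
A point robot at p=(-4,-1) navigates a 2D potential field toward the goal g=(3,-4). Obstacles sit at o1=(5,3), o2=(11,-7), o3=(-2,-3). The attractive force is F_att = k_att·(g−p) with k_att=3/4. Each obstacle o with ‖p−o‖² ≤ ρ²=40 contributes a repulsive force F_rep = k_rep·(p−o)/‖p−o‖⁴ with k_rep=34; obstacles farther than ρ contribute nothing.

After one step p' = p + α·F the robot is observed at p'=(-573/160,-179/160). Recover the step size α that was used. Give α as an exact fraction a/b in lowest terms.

F_att = 3/4·(g−p) = 3/4·(7,-3) = (5.2500,-2.2500)
o1: d²=97 > ρ²=40 → inactive
o2: d²=261 > ρ²=40 → inactive
o3: d²=8 ≤ ρ²=40; F_rep = 34·(-2,2)/8² = (-1.0625,1.0625)
F = F_att + ΣF_rep = (4.1875,-1.1875)
Δp = p'−p = (0.4188,-0.1187); α = Δx/Fx = (67/160) / (67/16) = 1/10
check: Δy/Fy = (-19/160) / (-19/16) = 1/10 ✓

α = 1/10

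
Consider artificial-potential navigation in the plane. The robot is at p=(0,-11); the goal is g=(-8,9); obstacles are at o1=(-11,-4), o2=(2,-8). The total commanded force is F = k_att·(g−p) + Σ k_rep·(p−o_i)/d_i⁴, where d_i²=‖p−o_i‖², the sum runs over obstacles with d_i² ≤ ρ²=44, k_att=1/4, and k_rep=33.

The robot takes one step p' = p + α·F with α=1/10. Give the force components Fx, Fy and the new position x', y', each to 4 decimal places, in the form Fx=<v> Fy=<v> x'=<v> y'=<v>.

F_att = 1/4·(g−p) = 1/4·(-8,20) = (-2.0000,5.0000)
o1: d²=170 > ρ²=44 → inactive
o2: d²=13 ≤ ρ²=44; F_rep = 33·(-2,-3)/13² = (-0.3905,-0.5858)
F = F_att + ΣF_rep = (-2.3905,4.4142)
p' = p + 1/10·F = (-0.2391,-10.5586)

Fx=-2.3905 Fy=4.4142 x'=-0.2391 y'=-10.5586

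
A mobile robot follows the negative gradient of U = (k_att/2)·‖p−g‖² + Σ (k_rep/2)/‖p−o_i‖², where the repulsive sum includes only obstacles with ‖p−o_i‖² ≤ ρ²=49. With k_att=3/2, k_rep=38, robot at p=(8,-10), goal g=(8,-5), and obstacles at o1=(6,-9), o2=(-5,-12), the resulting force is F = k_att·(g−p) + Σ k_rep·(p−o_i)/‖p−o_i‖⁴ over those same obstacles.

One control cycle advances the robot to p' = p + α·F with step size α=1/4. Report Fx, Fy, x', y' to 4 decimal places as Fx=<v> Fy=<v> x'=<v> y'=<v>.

Fx=3.0400 Fy=5.9800 x'=8.7600 y'=-8.5050

F_att = 3/2·(g−p) = 3/2·(0,5) = (0.0000,7.5000)
o1: d²=5 ≤ ρ²=49; F_rep = 38·(2,-1)/5² = (3.0400,-1.5200)
o2: d²=173 > ρ²=49 → inactive
F = F_att + ΣF_rep = (3.0400,5.9800)
p' = p + 1/4·F = (8.7600,-8.5050)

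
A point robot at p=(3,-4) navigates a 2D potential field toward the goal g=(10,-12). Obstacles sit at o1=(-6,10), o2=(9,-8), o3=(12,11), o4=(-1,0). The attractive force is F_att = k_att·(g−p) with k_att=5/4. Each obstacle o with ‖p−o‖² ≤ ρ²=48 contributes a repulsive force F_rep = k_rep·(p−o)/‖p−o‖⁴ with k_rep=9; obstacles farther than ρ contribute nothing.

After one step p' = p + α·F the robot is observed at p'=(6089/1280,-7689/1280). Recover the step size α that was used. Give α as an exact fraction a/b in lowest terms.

F_att = 5/4·(g−p) = 5/4·(7,-8) = (8.7500,-10.0000)
o1: d²=277 > ρ²=48 → inactive
o2: d²=52 > ρ²=48 → inactive
o3: d²=306 > ρ²=48 → inactive
o4: d²=32 ≤ ρ²=48; F_rep = 9·(4,-4)/32² = (0.0352,-0.0352)
F = F_att + ΣF_rep = (8.7852,-10.0352)
Δp = p'−p = (1.7570,-2.0070); α = Δx/Fx = (2249/1280) / (2249/256) = 1/5
check: Δy/Fy = (-2569/1280) / (-2569/256) = 1/5 ✓

α = 1/5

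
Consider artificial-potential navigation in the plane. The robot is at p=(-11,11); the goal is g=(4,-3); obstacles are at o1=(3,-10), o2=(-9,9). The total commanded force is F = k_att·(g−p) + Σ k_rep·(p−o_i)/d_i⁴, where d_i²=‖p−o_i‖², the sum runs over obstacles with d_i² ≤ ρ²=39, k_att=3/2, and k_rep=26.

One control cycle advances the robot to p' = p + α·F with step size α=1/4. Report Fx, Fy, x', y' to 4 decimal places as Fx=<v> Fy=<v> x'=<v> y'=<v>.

F_att = 3/2·(g−p) = 3/2·(15,-14) = (22.5000,-21.0000)
o1: d²=637 > ρ²=39 → inactive
o2: d²=8 ≤ ρ²=39; F_rep = 26·(-2,2)/8² = (-0.8125,0.8125)
F = F_att + ΣF_rep = (21.6875,-20.1875)
p' = p + 1/4·F = (-5.5781,5.9531)

Fx=21.6875 Fy=-20.1875 x'=-5.5781 y'=5.9531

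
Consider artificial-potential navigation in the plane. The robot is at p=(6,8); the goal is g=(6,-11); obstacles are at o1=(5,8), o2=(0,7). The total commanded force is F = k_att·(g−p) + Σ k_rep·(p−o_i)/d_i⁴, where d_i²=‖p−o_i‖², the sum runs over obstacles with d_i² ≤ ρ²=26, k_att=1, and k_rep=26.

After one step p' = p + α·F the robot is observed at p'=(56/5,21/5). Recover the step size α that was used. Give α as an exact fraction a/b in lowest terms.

F_att = 1·(g−p) = 1·(0,-19) = (0.0000,-19.0000)
o1: d²=1 ≤ ρ²=26; F_rep = 26·(1,0)/1² = (26.0000,0.0000)
o2: d²=37 > ρ²=26 → inactive
F = F_att + ΣF_rep = (26.0000,-19.0000)
Δp = p'−p = (5.2000,-3.8000); α = Δx/Fx = (26/5) / (26) = 1/5
check: Δy/Fy = (-19/5) / (-19) = 1/5 ✓

α = 1/5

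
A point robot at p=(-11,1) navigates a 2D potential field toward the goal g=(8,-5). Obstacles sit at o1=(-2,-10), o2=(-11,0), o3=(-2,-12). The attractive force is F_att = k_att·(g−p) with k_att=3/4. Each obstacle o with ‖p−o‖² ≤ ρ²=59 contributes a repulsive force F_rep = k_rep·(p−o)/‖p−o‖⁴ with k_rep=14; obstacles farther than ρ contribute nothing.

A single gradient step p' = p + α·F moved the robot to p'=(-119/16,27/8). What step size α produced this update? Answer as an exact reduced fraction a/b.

α = 1/4

F_att = 3/4·(g−p) = 3/4·(19,-6) = (14.2500,-4.5000)
o1: d²=202 > ρ²=59 → inactive
o2: d²=1 ≤ ρ²=59; F_rep = 14·(0,1)/1² = (0.0000,14.0000)
o3: d²=250 > ρ²=59 → inactive
F = F_att + ΣF_rep = (14.2500,9.5000)
Δp = p'−p = (3.5625,2.3750); α = Δx/Fx = (57/16) / (57/4) = 1/4
check: Δy/Fy = (19/8) / (19/2) = 1/4 ✓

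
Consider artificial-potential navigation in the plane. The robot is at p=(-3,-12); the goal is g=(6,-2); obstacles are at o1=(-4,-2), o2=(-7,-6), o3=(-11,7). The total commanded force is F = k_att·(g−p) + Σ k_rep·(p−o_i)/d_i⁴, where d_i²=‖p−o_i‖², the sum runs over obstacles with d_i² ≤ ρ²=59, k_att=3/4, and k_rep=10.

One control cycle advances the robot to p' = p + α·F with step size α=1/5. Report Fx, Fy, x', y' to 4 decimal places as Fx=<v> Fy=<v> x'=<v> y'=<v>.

F_att = 3/4·(g−p) = 3/4·(9,10) = (6.7500,7.5000)
o1: d²=101 > ρ²=59 → inactive
o2: d²=52 ≤ ρ²=59; F_rep = 10·(4,-6)/52² = (0.0148,-0.0222)
o3: d²=425 > ρ²=59 → inactive
F = F_att + ΣF_rep = (6.7648,7.4778)
p' = p + 1/5·F = (-1.6470,-10.5044)

Fx=6.7648 Fy=7.4778 x'=-1.6470 y'=-10.5044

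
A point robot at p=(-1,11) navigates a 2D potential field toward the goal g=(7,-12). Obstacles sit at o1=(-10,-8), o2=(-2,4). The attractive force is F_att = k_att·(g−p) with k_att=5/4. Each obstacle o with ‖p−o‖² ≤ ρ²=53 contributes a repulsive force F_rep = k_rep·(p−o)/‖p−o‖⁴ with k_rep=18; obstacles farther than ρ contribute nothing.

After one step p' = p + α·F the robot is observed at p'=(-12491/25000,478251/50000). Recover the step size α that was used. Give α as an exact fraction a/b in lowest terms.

α = 1/20

F_att = 5/4·(g−p) = 5/4·(8,-23) = (10.0000,-28.7500)
o1: d²=442 > ρ²=53 → inactive
o2: d²=50 ≤ ρ²=53; F_rep = 18·(1,7)/50² = (0.0072,0.0504)
F = F_att + ΣF_rep = (10.0072,-28.6996)
Δp = p'−p = (0.5004,-1.4350); α = Δx/Fx = (12509/25000) / (12509/1250) = 1/20
check: Δy/Fy = (-71749/50000) / (-71749/2500) = 1/20 ✓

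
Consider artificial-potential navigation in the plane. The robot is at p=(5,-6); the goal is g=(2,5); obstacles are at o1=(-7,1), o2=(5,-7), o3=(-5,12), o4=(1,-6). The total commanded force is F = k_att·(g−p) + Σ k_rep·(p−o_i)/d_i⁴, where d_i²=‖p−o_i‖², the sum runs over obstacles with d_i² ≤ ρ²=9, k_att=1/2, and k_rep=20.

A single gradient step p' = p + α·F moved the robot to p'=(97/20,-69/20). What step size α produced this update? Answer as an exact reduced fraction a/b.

α = 1/10

F_att = 1/2·(g−p) = 1/2·(-3,11) = (-1.5000,5.5000)
o1: d²=193 > ρ²=9 → inactive
o2: d²=1 ≤ ρ²=9; F_rep = 20·(0,1)/1² = (0.0000,20.0000)
o3: d²=424 > ρ²=9 → inactive
o4: d²=16 > ρ²=9 → inactive
F = F_att + ΣF_rep = (-1.5000,25.5000)
Δp = p'−p = (-0.1500,2.5500); α = Δx/Fx = (-3/20) / (-3/2) = 1/10
check: Δy/Fy = (51/20) / (51/2) = 1/10 ✓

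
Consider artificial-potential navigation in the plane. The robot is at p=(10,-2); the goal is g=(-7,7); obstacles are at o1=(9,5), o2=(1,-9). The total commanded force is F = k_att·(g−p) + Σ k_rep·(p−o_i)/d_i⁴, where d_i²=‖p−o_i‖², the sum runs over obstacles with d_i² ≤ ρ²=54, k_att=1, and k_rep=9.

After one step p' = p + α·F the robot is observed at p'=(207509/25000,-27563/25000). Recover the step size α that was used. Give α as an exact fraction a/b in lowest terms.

α = 1/10

F_att = 1·(g−p) = 1·(-17,9) = (-17.0000,9.0000)
o1: d²=50 ≤ ρ²=54; F_rep = 9·(1,-7)/50² = (0.0036,-0.0252)
o2: d²=130 > ρ²=54 → inactive
F = F_att + ΣF_rep = (-16.9964,8.9748)
Δp = p'−p = (-1.6996,0.8975); α = Δx/Fx = (-42491/25000) / (-42491/2500) = 1/10
check: Δy/Fy = (22437/25000) / (22437/2500) = 1/10 ✓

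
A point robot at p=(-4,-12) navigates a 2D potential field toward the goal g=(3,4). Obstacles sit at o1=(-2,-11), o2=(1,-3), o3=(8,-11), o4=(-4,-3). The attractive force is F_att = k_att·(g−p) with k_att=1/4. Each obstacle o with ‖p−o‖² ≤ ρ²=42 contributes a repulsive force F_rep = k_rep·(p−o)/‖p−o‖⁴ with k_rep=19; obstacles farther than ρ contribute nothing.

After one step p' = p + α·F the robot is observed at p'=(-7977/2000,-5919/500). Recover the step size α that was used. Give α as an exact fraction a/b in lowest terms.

F_att = 1/4·(g−p) = 1/4·(7,16) = (1.7500,4.0000)
o1: d²=5 ≤ ρ²=42; F_rep = 19·(-2,-1)/5² = (-1.5200,-0.7600)
o2: d²=106 > ρ²=42 → inactive
o3: d²=145 > ρ²=42 → inactive
o4: d²=81 > ρ²=42 → inactive
F = F_att + ΣF_rep = (0.2300,3.2400)
Δp = p'−p = (0.0115,0.1620); α = Δx/Fx = (23/2000) / (23/100) = 1/20
check: Δy/Fy = (81/500) / (81/25) = 1/20 ✓

α = 1/20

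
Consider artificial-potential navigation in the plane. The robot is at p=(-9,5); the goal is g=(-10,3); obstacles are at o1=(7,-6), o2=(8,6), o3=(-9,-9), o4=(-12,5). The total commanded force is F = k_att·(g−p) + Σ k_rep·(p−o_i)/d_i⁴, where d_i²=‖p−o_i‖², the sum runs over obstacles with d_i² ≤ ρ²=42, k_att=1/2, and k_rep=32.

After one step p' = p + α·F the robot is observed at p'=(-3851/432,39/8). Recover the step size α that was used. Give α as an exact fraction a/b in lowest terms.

α = 1/8

F_att = 1/2·(g−p) = 1/2·(-1,-2) = (-0.5000,-1.0000)
o1: d²=377 > ρ²=42 → inactive
o2: d²=290 > ρ²=42 → inactive
o3: d²=196 > ρ²=42 → inactive
o4: d²=9 ≤ ρ²=42; F_rep = 32·(3,0)/9² = (1.1852,0.0000)
F = F_att + ΣF_rep = (0.6852,-1.0000)
Δp = p'−p = (0.0856,-0.1250); α = Δx/Fx = (37/432) / (37/54) = 1/8
check: Δy/Fy = (-1/8) / (-1) = 1/8 ✓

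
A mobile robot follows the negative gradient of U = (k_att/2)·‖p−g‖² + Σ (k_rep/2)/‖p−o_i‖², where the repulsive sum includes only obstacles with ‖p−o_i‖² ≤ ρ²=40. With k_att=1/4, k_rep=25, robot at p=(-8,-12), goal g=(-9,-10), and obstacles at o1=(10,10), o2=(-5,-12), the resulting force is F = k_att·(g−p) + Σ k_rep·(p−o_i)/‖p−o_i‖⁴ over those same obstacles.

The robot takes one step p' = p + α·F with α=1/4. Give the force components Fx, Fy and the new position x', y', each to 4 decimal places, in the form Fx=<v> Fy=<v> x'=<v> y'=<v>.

F_att = 1/4·(g−p) = 1/4·(-1,2) = (-0.2500,0.5000)
o1: d²=808 > ρ²=40 → inactive
o2: d²=9 ≤ ρ²=40; F_rep = 25·(-3,0)/9² = (-0.9259,0.0000)
F = F_att + ΣF_rep = (-1.1759,0.5000)
p' = p + 1/4·F = (-8.2940,-11.8750)

Fx=-1.1759 Fy=0.5000 x'=-8.2940 y'=-11.8750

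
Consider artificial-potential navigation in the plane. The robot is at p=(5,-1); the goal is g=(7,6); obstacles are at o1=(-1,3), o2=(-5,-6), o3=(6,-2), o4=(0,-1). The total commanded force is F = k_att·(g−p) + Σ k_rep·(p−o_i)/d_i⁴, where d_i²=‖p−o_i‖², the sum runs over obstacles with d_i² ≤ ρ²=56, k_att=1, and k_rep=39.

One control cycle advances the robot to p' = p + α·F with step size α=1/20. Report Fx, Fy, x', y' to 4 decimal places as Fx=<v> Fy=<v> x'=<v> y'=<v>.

Fx=-7.3515 Fy=16.6923 x'=4.6324 y'=-0.1654

F_att = 1·(g−p) = 1·(2,7) = (2.0000,7.0000)
o1: d²=52 ≤ ρ²=56; F_rep = 39·(6,-4)/52² = (0.0865,-0.0577)
o2: d²=125 > ρ²=56 → inactive
o3: d²=2 ≤ ρ²=56; F_rep = 39·(-1,1)/2² = (-9.7500,9.7500)
o4: d²=25 ≤ ρ²=56; F_rep = 39·(5,0)/25² = (0.3120,0.0000)
F = F_att + ΣF_rep = (-7.3515,16.6923)
p' = p + 1/20·F = (4.6324,-0.1654)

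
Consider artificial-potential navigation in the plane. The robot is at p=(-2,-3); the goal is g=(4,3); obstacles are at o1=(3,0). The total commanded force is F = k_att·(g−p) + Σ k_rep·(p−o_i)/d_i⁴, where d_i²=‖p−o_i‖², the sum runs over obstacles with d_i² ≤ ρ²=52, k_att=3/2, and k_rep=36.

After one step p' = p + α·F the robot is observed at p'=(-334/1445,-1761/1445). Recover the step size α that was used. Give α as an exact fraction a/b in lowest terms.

F_att = 3/2·(g−p) = 3/2·(6,6) = (9.0000,9.0000)
o1: d²=34 ≤ ρ²=52; F_rep = 36·(-5,-3)/34² = (-0.1557,-0.0934)
F = F_att + ΣF_rep = (8.8443,8.9066)
Δp = p'−p = (1.7689,1.7813); α = Δx/Fx = (2556/1445) / (2556/289) = 1/5
check: Δy/Fy = (2574/1445) / (2574/289) = 1/5 ✓

α = 1/5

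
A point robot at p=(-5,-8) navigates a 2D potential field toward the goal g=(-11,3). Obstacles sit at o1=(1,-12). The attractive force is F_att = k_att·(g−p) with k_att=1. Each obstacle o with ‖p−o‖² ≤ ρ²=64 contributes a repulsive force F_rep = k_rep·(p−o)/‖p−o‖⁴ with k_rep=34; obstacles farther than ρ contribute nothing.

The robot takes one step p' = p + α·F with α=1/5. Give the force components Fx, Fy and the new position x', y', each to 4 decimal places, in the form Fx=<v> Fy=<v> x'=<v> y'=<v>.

F_att = 1·(g−p) = 1·(-6,11) = (-6.0000,11.0000)
o1: d²=52 ≤ ρ²=64; F_rep = 34·(-6,4)/52² = (-0.0754,0.0503)
F = F_att + ΣF_rep = (-6.0754,11.0503)
p' = p + 1/5·F = (-6.2151,-5.7899)

Fx=-6.0754 Fy=11.0503 x'=-6.2151 y'=-5.7899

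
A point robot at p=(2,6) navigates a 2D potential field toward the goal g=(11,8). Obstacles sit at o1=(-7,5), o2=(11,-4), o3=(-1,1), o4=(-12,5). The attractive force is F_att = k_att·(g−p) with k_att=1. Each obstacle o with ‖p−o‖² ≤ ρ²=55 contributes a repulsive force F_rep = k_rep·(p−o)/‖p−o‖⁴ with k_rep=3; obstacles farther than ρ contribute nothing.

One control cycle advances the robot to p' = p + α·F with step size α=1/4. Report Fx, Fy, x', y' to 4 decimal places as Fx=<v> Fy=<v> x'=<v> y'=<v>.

Fx=9.0078 Fy=2.0130 x'=4.2519 y'=6.5032

F_att = 1·(g−p) = 1·(9,2) = (9.0000,2.0000)
o1: d²=82 > ρ²=55 → inactive
o2: d²=181 > ρ²=55 → inactive
o3: d²=34 ≤ ρ²=55; F_rep = 3·(3,5)/34² = (0.0078,0.0130)
o4: d²=197 > ρ²=55 → inactive
F = F_att + ΣF_rep = (9.0078,2.0130)
p' = p + 1/4·F = (4.2519,6.5032)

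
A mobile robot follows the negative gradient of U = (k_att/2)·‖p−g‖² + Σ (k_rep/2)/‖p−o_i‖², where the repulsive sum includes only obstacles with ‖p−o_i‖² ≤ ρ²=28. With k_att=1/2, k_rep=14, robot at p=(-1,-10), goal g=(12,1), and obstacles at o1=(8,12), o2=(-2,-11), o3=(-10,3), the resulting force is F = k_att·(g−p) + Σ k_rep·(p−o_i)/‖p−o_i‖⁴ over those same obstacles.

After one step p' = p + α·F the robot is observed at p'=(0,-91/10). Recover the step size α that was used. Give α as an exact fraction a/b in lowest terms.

F_att = 1/2·(g−p) = 1/2·(13,11) = (6.5000,5.5000)
o1: d²=565 > ρ²=28 → inactive
o2: d²=2 ≤ ρ²=28; F_rep = 14·(1,1)/2² = (3.5000,3.5000)
o3: d²=250 > ρ²=28 → inactive
F = F_att + ΣF_rep = (10.0000,9.0000)
Δp = p'−p = (1.0000,0.9000); α = Δx/Fx = (1) / (10) = 1/10
check: Δy/Fy = (9/10) / (9) = 1/10 ✓

α = 1/10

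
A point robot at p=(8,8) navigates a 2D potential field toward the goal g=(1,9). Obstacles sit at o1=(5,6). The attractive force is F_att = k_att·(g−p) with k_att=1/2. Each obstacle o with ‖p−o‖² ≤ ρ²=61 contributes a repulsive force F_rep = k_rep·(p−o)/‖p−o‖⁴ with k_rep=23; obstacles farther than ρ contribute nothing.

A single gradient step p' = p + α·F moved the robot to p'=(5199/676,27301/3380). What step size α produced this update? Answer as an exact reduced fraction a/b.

α = 1/10

F_att = 1/2·(g−p) = 1/2·(-7,1) = (-3.5000,0.5000)
o1: d²=13 ≤ ρ²=61; F_rep = 23·(3,2)/13² = (0.4083,0.2722)
F = F_att + ΣF_rep = (-3.0917,0.7722)
Δp = p'−p = (-0.3092,0.0772); α = Δx/Fx = (-209/676) / (-1045/338) = 1/10
check: Δy/Fy = (261/3380) / (261/338) = 1/10 ✓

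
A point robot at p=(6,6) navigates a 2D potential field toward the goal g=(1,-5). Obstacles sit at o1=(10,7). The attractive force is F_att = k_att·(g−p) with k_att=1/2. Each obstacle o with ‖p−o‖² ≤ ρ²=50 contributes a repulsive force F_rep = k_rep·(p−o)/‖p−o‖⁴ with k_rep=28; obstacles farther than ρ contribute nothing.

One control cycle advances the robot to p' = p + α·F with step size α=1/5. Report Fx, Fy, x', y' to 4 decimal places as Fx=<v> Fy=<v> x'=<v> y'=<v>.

Fx=-2.8875 Fy=-5.5969 x'=5.4225 y'=4.8806

F_att = 1/2·(g−p) = 1/2·(-5,-11) = (-2.5000,-5.5000)
o1: d²=17 ≤ ρ²=50; F_rep = 28·(-4,-1)/17² = (-0.3875,-0.0969)
F = F_att + ΣF_rep = (-2.8875,-5.5969)
p' = p + 1/5·F = (5.4225,4.8806)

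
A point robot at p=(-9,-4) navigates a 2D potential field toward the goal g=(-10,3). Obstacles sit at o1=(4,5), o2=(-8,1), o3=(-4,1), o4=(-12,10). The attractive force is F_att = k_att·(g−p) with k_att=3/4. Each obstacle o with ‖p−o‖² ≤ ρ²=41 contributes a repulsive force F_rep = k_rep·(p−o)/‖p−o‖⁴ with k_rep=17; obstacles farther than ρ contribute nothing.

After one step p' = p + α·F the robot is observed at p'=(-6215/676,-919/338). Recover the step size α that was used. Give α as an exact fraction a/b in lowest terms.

α = 1/4

F_att = 3/4·(g−p) = 3/4·(-1,7) = (-0.7500,5.2500)
o1: d²=250 > ρ²=41 → inactive
o2: d²=26 ≤ ρ²=41; F_rep = 17·(-1,-5)/26² = (-0.0251,-0.1257)
o3: d²=50 > ρ²=41 → inactive
o4: d²=205 > ρ²=41 → inactive
F = F_att + ΣF_rep = (-0.7751,5.1243)
Δp = p'−p = (-0.1938,1.2811); α = Δx/Fx = (-131/676) / (-131/169) = 1/4
check: Δy/Fy = (433/338) / (866/169) = 1/4 ✓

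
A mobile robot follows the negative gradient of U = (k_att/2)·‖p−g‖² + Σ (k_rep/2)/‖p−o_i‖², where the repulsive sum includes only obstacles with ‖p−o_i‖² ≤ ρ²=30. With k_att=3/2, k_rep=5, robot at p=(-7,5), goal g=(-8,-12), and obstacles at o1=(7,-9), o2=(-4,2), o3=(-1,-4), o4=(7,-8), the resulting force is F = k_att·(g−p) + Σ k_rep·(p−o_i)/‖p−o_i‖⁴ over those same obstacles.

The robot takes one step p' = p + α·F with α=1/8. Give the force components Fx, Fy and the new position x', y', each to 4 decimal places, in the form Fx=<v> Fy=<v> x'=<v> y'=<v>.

F_att = 3/2·(g−p) = 3/2·(-1,-17) = (-1.5000,-25.5000)
o1: d²=392 > ρ²=30 → inactive
o2: d²=18 ≤ ρ²=30; F_rep = 5·(-3,3)/18² = (-0.0463,0.0463)
o3: d²=117 > ρ²=30 → inactive
o4: d²=365 > ρ²=30 → inactive
F = F_att + ΣF_rep = (-1.5463,-25.4537)
p' = p + 1/8·F = (-7.1933,1.8183)

Fx=-1.5463 Fy=-25.4537 x'=-7.1933 y'=1.8183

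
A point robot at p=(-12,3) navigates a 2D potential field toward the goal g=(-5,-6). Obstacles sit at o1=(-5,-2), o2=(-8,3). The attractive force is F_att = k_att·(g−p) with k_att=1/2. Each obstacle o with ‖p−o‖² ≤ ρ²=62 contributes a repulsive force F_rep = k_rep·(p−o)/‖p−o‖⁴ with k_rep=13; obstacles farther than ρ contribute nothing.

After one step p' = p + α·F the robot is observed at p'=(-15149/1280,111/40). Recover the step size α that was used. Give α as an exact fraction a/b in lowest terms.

F_att = 1/2·(g−p) = 1/2·(7,-9) = (3.5000,-4.5000)
o1: d²=74 > ρ²=62 → inactive
o2: d²=16 ≤ ρ²=62; F_rep = 13·(-4,0)/16² = (-0.2031,0.0000)
F = F_att + ΣF_rep = (3.2969,-4.5000)
Δp = p'−p = (0.1648,-0.2250); α = Δx/Fx = (211/1280) / (211/64) = 1/20
check: Δy/Fy = (-9/40) / (-9/2) = 1/20 ✓

α = 1/20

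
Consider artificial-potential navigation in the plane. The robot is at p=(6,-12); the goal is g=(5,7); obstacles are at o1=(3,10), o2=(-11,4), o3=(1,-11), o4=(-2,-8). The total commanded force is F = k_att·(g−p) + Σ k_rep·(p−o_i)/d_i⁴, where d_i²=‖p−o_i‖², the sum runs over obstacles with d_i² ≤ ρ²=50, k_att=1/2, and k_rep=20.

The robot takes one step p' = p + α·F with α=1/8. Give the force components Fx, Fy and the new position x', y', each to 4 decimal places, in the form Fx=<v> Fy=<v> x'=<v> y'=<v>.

F_att = 1/2·(g−p) = 1/2·(-1,19) = (-0.5000,9.5000)
o1: d²=493 > ρ²=50 → inactive
o2: d²=545 > ρ²=50 → inactive
o3: d²=26 ≤ ρ²=50; F_rep = 20·(5,-1)/26² = (0.1479,-0.0296)
o4: d²=80 > ρ²=50 → inactive
F = F_att + ΣF_rep = (-0.3521,9.4704)
p' = p + 1/8·F = (5.9560,-10.8162)

Fx=-0.3521 Fy=9.4704 x'=5.9560 y'=-10.8162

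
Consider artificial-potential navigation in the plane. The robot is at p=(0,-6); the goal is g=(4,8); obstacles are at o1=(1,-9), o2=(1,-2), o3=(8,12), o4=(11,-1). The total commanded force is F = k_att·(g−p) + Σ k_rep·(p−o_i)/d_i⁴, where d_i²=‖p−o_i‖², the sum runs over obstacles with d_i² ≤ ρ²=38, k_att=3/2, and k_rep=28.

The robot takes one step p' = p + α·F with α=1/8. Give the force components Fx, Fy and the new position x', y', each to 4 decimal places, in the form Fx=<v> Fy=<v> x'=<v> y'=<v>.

Fx=5.6231 Fy=21.4525 x'=0.7029 y'=-3.3184

F_att = 3/2·(g−p) = 3/2·(4,14) = (6.0000,21.0000)
o1: d²=10 ≤ ρ²=38; F_rep = 28·(-1,3)/10² = (-0.2800,0.8400)
o2: d²=17 ≤ ρ²=38; F_rep = 28·(-1,-4)/17² = (-0.0969,-0.3875)
o3: d²=388 > ρ²=38 → inactive
o4: d²=146 > ρ²=38 → inactive
F = F_att + ΣF_rep = (5.6231,21.4525)
p' = p + 1/8·F = (0.7029,-3.3184)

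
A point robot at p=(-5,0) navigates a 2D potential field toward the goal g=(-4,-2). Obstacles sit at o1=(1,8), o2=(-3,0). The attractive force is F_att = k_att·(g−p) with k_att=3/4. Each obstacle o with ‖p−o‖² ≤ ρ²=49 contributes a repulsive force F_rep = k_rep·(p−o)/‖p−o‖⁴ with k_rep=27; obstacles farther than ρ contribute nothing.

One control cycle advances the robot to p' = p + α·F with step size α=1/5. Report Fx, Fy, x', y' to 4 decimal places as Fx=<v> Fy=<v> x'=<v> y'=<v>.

F_att = 3/4·(g−p) = 3/4·(1,-2) = (0.7500,-1.5000)
o1: d²=100 > ρ²=49 → inactive
o2: d²=4 ≤ ρ²=49; F_rep = 27·(-2,0)/4² = (-3.3750,0.0000)
F = F_att + ΣF_rep = (-2.6250,-1.5000)
p' = p + 1/5·F = (-5.5250,-0.3000)

Fx=-2.6250 Fy=-1.5000 x'=-5.5250 y'=-0.3000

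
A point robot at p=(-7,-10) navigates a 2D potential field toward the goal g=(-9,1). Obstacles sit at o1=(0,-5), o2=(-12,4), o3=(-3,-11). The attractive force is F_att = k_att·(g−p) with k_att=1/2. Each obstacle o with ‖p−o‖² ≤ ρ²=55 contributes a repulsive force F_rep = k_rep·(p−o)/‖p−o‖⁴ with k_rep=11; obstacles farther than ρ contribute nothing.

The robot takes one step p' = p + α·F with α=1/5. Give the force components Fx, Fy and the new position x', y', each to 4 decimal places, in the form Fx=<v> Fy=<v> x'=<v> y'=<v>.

Fx=-1.1522 Fy=5.5381 x'=-7.2304 y'=-8.8924

F_att = 1/2·(g−p) = 1/2·(-2,11) = (-1.0000,5.5000)
o1: d²=74 > ρ²=55 → inactive
o2: d²=221 > ρ²=55 → inactive
o3: d²=17 ≤ ρ²=55; F_rep = 11·(-4,1)/17² = (-0.1522,0.0381)
F = F_att + ΣF_rep = (-1.1522,5.5381)
p' = p + 1/5·F = (-7.2304,-8.8924)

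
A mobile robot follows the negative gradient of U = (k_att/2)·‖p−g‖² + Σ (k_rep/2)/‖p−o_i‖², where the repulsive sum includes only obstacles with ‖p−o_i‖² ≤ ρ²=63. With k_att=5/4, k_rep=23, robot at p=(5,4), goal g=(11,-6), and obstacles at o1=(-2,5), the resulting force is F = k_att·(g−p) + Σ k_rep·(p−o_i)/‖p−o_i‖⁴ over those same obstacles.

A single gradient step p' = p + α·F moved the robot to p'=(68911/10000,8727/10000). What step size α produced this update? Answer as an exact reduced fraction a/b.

α = 1/4

F_att = 5/4·(g−p) = 5/4·(6,-10) = (7.5000,-12.5000)
o1: d²=50 ≤ ρ²=63; F_rep = 23·(7,-1)/50² = (0.0644,-0.0092)
F = F_att + ΣF_rep = (7.5644,-12.5092)
Δp = p'−p = (1.8911,-3.1273); α = Δx/Fx = (18911/10000) / (18911/2500) = 1/4
check: Δy/Fy = (-31273/10000) / (-31273/2500) = 1/4 ✓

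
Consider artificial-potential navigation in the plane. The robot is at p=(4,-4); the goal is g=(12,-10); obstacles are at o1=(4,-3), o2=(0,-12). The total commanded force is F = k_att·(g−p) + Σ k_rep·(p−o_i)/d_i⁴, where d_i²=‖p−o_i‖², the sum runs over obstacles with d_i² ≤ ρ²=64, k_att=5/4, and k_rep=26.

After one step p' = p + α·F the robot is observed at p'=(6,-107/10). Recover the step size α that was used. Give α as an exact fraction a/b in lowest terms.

α = 1/5

F_att = 5/4·(g−p) = 5/4·(8,-6) = (10.0000,-7.5000)
o1: d²=1 ≤ ρ²=64; F_rep = 26·(0,-1)/1² = (0.0000,-26.0000)
o2: d²=80 > ρ²=64 → inactive
F = F_att + ΣF_rep = (10.0000,-33.5000)
Δp = p'−p = (2.0000,-6.7000); α = Δx/Fx = (2) / (10) = 1/5
check: Δy/Fy = (-67/10) / (-67/2) = 1/5 ✓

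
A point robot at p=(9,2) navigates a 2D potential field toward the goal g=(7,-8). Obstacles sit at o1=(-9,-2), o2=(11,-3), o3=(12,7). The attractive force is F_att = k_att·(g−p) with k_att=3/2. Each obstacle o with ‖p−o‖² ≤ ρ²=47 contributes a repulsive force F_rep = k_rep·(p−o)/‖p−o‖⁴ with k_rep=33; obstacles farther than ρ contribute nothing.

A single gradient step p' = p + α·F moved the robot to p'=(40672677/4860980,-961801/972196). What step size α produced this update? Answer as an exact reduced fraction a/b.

F_att = 3/2·(g−p) = 3/2·(-2,-10) = (-3.0000,-15.0000)
o1: d²=340 > ρ²=47 → inactive
o2: d²=29 ≤ ρ²=47; F_rep = 33·(-2,5)/29² = (-0.0785,0.1962)
o3: d²=34 ≤ ρ²=47; F_rep = 33·(-3,-5)/34² = (-0.0856,-0.1427)
F = F_att + ΣF_rep = (-3.1641,-14.9465)
Δp = p'−p = (-0.6328,-2.9893); α = Δx/Fx = (-3076143/4860980) / (-3076143/972196) = 1/5
check: Δy/Fy = (-2906193/972196) / (-14530965/972196) = 1/5 ✓

α = 1/5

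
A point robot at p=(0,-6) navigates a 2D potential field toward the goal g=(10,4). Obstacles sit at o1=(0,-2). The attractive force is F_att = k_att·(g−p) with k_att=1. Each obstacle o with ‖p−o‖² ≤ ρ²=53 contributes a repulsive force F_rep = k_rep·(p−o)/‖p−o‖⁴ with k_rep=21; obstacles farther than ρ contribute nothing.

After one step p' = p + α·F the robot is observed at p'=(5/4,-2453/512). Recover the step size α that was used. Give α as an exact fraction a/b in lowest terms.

F_att = 1·(g−p) = 1·(10,10) = (10.0000,10.0000)
o1: d²=16 ≤ ρ²=53; F_rep = 21·(0,-4)/16² = (0.0000,-0.3281)
F = F_att + ΣF_rep = (10.0000,9.6719)
Δp = p'−p = (1.2500,1.2090); α = Δx/Fx = (5/4) / (10) = 1/8
check: Δy/Fy = (619/512) / (619/64) = 1/8 ✓

α = 1/8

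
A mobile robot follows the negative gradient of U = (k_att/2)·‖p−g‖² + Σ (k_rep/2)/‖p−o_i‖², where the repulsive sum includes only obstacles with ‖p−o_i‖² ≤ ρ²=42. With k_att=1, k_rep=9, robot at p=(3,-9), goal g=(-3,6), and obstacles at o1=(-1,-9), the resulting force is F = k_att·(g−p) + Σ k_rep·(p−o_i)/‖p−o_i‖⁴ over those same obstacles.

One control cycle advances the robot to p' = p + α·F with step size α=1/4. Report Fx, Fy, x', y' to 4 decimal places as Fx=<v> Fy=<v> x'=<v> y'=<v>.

Fx=-5.8594 Fy=15.0000 x'=1.5352 y'=-5.2500

F_att = 1·(g−p) = 1·(-6,15) = (-6.0000,15.0000)
o1: d²=16 ≤ ρ²=42; F_rep = 9·(4,0)/16² = (0.1406,0.0000)
F = F_att + ΣF_rep = (-5.8594,15.0000)
p' = p + 1/4·F = (1.5352,-5.2500)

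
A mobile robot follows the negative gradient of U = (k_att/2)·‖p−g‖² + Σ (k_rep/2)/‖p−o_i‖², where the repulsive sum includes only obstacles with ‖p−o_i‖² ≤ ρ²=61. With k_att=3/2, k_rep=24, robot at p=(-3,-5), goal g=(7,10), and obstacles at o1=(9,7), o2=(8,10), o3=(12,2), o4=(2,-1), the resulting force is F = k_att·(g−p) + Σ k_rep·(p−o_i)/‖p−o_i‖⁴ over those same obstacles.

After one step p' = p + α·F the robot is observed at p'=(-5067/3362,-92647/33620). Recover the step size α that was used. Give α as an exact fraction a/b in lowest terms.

F_att = 3/2·(g−p) = 3/2·(10,15) = (15.0000,22.5000)
o1: d²=288 > ρ²=61 → inactive
o2: d²=346 > ρ²=61 → inactive
o3: d²=274 > ρ²=61 → inactive
o4: d²=41 ≤ ρ²=61; F_rep = 24·(-5,-4)/41² = (-0.0714,-0.0571)
F = F_att + ΣF_rep = (14.9286,22.4429)
Δp = p'−p = (1.4929,2.2443); α = Δx/Fx = (5019/3362) / (25095/1681) = 1/10
check: Δy/Fy = (75453/33620) / (75453/3362) = 1/10 ✓

α = 1/10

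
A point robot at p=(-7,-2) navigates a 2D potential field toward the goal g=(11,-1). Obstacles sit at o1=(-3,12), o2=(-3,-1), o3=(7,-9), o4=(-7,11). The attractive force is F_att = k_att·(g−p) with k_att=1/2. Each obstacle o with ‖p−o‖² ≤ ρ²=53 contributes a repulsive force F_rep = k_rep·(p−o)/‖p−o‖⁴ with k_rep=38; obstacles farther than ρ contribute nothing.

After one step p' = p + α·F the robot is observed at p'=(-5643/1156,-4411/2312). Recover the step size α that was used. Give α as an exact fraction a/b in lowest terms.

α = 1/4

F_att = 1/2·(g−p) = 1/2·(18,1) = (9.0000,0.5000)
o1: d²=212 > ρ²=53 → inactive
o2: d²=17 ≤ ρ²=53; F_rep = 38·(-4,-1)/17² = (-0.5260,-0.1315)
o3: d²=245 > ρ²=53 → inactive
o4: d²=169 > ρ²=53 → inactive
F = F_att + ΣF_rep = (8.4740,0.3685)
Δp = p'−p = (2.1185,0.0921); α = Δx/Fx = (2449/1156) / (2449/289) = 1/4
check: Δy/Fy = (213/2312) / (213/578) = 1/4 ✓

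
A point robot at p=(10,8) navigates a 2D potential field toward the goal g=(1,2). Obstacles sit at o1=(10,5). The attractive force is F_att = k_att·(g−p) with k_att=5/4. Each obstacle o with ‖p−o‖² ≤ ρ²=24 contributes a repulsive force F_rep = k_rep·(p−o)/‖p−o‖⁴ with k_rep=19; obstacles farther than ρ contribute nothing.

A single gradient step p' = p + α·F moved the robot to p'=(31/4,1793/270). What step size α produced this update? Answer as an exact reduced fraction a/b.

α = 1/5

F_att = 5/4·(g−p) = 5/4·(-9,-6) = (-11.2500,-7.5000)
o1: d²=9 ≤ ρ²=24; F_rep = 19·(0,3)/9² = (0.0000,0.7037)
F = F_att + ΣF_rep = (-11.2500,-6.7963)
Δp = p'−p = (-2.2500,-1.3593); α = Δx/Fx = (-9/4) / (-45/4) = 1/5
check: Δy/Fy = (-367/270) / (-367/54) = 1/5 ✓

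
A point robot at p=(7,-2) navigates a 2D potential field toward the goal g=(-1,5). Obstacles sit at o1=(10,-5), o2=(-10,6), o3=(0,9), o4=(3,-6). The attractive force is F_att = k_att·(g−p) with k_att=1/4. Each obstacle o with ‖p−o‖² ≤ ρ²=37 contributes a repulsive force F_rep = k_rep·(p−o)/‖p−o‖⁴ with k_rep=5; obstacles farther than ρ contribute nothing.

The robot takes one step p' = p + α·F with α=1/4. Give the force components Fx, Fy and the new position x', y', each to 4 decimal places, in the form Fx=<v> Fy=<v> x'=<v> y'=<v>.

F_att = 1/4·(g−p) = 1/4·(-8,7) = (-2.0000,1.7500)
o1: d²=18 ≤ ρ²=37; F_rep = 5·(-3,3)/18² = (-0.0463,0.0463)
o2: d²=353 > ρ²=37 → inactive
o3: d²=170 > ρ²=37 → inactive
o4: d²=32 ≤ ρ²=37; F_rep = 5·(4,4)/32² = (0.0195,0.0195)
F = F_att + ΣF_rep = (-2.0268,1.8158)
p' = p + 1/4·F = (6.4933,-1.5460)

Fx=-2.0268 Fy=1.8158 x'=6.4933 y'=-1.5460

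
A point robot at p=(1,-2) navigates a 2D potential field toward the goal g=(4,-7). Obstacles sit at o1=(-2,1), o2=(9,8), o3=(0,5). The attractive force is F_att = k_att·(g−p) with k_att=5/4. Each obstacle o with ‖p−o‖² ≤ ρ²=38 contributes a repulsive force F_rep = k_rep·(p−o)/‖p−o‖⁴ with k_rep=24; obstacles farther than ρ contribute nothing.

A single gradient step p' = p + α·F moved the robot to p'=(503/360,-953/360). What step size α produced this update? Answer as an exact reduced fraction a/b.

F_att = 5/4·(g−p) = 5/4·(3,-5) = (3.7500,-6.2500)
o1: d²=18 ≤ ρ²=38; F_rep = 24·(3,-3)/18² = (0.2222,-0.2222)
o2: d²=164 > ρ²=38 → inactive
o3: d²=50 > ρ²=38 → inactive
F = F_att + ΣF_rep = (3.9722,-6.4722)
Δp = p'−p = (0.3972,-0.6472); α = Δx/Fx = (143/360) / (143/36) = 1/10
check: Δy/Fy = (-233/360) / (-233/36) = 1/10 ✓

α = 1/10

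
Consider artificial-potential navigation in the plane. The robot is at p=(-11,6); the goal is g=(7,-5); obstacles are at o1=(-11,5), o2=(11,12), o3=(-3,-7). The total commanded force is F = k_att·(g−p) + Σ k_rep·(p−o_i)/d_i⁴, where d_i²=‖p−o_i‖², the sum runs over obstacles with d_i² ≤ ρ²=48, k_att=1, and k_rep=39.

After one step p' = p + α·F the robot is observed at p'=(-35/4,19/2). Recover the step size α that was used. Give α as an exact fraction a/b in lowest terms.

F_att = 1·(g−p) = 1·(18,-11) = (18.0000,-11.0000)
o1: d²=1 ≤ ρ²=48; F_rep = 39·(0,1)/1² = (0.0000,39.0000)
o2: d²=520 > ρ²=48 → inactive
o3: d²=233 > ρ²=48 → inactive
F = F_att + ΣF_rep = (18.0000,28.0000)
Δp = p'−p = (2.2500,3.5000); α = Δx/Fx = (9/4) / (18) = 1/8
check: Δy/Fy = (7/2) / (28) = 1/8 ✓

α = 1/8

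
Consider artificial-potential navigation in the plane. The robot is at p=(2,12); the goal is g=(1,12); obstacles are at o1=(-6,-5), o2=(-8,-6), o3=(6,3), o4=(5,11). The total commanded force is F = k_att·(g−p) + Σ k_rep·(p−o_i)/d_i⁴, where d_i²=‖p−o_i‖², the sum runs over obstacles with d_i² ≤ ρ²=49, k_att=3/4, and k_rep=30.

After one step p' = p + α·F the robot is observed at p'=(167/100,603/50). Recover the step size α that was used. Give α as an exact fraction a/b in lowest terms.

α = 1/5

F_att = 3/4·(g−p) = 3/4·(-1,0) = (-0.7500,0.0000)
o1: d²=353 > ρ²=49 → inactive
o2: d²=424 > ρ²=49 → inactive
o3: d²=97 > ρ²=49 → inactive
o4: d²=10 ≤ ρ²=49; F_rep = 30·(-3,1)/10² = (-0.9000,0.3000)
F = F_att + ΣF_rep = (-1.6500,0.3000)
Δp = p'−p = (-0.3300,0.0600); α = Δx/Fx = (-33/100) / (-33/20) = 1/5
check: Δy/Fy = (3/50) / (3/10) = 1/5 ✓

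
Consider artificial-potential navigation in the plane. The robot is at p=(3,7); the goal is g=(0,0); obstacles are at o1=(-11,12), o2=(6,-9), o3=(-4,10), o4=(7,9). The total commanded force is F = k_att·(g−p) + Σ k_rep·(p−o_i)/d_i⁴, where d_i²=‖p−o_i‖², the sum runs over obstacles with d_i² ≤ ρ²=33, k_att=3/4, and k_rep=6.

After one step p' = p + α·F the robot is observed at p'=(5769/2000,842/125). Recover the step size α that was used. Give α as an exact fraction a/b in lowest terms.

F_att = 3/4·(g−p) = 3/4·(-3,-7) = (-2.2500,-5.2500)
o1: d²=221 > ρ²=33 → inactive
o2: d²=265 > ρ²=33 → inactive
o3: d²=58 > ρ²=33 → inactive
o4: d²=20 ≤ ρ²=33; F_rep = 6·(-4,-2)/20² = (-0.0600,-0.0300)
F = F_att + ΣF_rep = (-2.3100,-5.2800)
Δp = p'−p = (-0.1155,-0.2640); α = Δx/Fx = (-231/2000) / (-231/100) = 1/20
check: Δy/Fy = (-33/125) / (-132/25) = 1/20 ✓

α = 1/20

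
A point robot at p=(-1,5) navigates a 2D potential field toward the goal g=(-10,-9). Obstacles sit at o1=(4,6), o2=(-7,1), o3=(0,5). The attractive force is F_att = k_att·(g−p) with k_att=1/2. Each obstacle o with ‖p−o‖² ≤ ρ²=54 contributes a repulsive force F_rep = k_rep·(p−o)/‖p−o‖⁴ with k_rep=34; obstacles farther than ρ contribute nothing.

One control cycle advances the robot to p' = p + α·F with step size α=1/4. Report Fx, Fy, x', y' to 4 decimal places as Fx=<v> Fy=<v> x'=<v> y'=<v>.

Fx=-38.6760 Fy=-7.0000 x'=-10.6690 y'=3.2500

F_att = 1/2·(g−p) = 1/2·(-9,-14) = (-4.5000,-7.0000)
o1: d²=26 ≤ ρ²=54; F_rep = 34·(-5,-1)/26² = (-0.2515,-0.0503)
o2: d²=52 ≤ ρ²=54; F_rep = 34·(6,4)/52² = (0.0754,0.0503)
o3: d²=1 ≤ ρ²=54; F_rep = 34·(-1,0)/1² = (-34.0000,0.0000)
F = F_att + ΣF_rep = (-38.6760,-7.0000)
p' = p + 1/4·F = (-10.6690,3.2500)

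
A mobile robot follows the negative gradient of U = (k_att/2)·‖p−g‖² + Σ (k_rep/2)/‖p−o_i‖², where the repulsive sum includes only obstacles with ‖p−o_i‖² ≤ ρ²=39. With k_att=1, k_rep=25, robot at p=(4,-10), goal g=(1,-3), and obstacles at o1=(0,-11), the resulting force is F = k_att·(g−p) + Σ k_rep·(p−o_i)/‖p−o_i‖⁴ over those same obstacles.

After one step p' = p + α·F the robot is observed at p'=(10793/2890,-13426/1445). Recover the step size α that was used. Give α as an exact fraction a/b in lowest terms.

F_att = 1·(g−p) = 1·(-3,7) = (-3.0000,7.0000)
o1: d²=17 ≤ ρ²=39; F_rep = 25·(4,1)/17² = (0.3460,0.0865)
F = F_att + ΣF_rep = (-2.6540,7.0865)
Δp = p'−p = (-0.2654,0.7087); α = Δx/Fx = (-767/2890) / (-767/289) = 1/10
check: Δy/Fy = (1024/1445) / (2048/289) = 1/10 ✓

α = 1/10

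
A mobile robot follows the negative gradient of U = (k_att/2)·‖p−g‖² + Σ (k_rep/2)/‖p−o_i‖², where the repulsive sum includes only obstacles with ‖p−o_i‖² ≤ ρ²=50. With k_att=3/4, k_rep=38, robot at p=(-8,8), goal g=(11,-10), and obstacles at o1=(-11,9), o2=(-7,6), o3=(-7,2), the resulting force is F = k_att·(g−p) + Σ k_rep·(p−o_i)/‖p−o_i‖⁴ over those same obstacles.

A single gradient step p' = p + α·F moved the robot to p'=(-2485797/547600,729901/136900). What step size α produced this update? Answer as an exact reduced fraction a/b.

α = 1/4

F_att = 3/4·(g−p) = 3/4·(19,-18) = (14.2500,-13.5000)
o1: d²=10 ≤ ρ²=50; F_rep = 38·(3,-1)/10² = (1.1400,-0.3800)
o2: d²=5 ≤ ρ²=50; F_rep = 38·(-1,2)/5² = (-1.5200,3.0400)
o3: d²=37 ≤ ρ²=50; F_rep = 38·(-1,6)/37² = (-0.0278,0.1665)
F = F_att + ΣF_rep = (13.8422,-10.6735)
Δp = p'−p = (3.4606,-2.6684); α = Δx/Fx = (1895003/547600) / (1895003/136900) = 1/4
check: Δy/Fy = (-365299/136900) / (-365299/34225) = 1/4 ✓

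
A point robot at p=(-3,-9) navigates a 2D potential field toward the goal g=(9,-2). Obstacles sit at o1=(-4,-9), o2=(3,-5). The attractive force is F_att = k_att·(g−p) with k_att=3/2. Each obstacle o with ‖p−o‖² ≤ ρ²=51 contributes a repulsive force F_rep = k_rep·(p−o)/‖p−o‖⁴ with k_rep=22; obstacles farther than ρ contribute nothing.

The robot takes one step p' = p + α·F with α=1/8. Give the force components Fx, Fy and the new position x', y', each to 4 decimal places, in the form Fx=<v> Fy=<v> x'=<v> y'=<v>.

Fx=40.0000 Fy=10.5000 x'=2.0000 y'=-7.6875

F_att = 3/2·(g−p) = 3/2·(12,7) = (18.0000,10.5000)
o1: d²=1 ≤ ρ²=51; F_rep = 22·(1,0)/1² = (22.0000,0.0000)
o2: d²=52 > ρ²=51 → inactive
F = F_att + ΣF_rep = (40.0000,10.5000)
p' = p + 1/8·F = (2.0000,-7.6875)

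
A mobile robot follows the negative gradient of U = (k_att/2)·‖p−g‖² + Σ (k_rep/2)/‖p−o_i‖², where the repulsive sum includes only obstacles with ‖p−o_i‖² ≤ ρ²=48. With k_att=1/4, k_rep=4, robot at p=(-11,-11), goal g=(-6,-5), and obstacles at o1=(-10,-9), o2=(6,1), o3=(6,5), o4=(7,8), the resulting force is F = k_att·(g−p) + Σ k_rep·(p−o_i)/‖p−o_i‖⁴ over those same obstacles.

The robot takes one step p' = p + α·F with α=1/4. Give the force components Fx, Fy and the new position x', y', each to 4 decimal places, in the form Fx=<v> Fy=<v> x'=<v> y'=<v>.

F_att = 1/4·(g−p) = 1/4·(5,6) = (1.2500,1.5000)
o1: d²=5 ≤ ρ²=48; F_rep = 4·(-1,-2)/5² = (-0.1600,-0.3200)
o2: d²=433 > ρ²=48 → inactive
o3: d²=545 > ρ²=48 → inactive
o4: d²=685 > ρ²=48 → inactive
F = F_att + ΣF_rep = (1.0900,1.1800)
p' = p + 1/4·F = (-10.7275,-10.7050)

Fx=1.0900 Fy=1.1800 x'=-10.7275 y'=-10.7050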